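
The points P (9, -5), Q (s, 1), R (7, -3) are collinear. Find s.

3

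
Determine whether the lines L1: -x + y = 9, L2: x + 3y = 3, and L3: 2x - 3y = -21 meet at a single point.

Yes

The three lines meet at one point iff the augmented coefficient matrix [aᵢ bᵢ cᵢ] has rank < 3, i.e. its determinant vanishes.
Here the determinant is 0.
It vanishes, so the lines are concurrent at (-6, 3).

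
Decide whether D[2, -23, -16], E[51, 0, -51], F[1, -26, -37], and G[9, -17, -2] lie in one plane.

With D as base: DE = (49, 23, -35), DF = (-1, -3, -21), DG = (7, 6, 14).
DF × DG = (84, -133, 15).
DE · (DF × DG) = 532.
Since 532 ≠ 0, the four points are not coplanar.

No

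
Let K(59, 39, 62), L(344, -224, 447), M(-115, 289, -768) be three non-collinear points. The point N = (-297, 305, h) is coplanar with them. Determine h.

Coplanarity requires KL · (KM × KN) = 0.
KL = (285, -263, 385), KM = (-174, 250, -830); the triple product is linear in h with coefficient 25488 and constant term 76464.
Setting it to zero: h = -3.

-3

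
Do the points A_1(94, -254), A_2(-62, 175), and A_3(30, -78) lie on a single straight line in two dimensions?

Yes

A_1A_2 = (-156, 429), A_1A_3 = (-64, 176).
det[A_1A_2; A_1A_3] = (-156)(176) − (429)(-64) = 0.
The determinant is zero, so the points are collinear.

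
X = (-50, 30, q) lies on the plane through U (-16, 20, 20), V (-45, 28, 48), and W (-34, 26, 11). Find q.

The plane through U, V, W has equation −240x − 765y − 30z = -12060.
Substituting X: (-30)q + (-10950) = -12060, so q = 37.

37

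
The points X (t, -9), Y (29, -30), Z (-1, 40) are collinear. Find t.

20

Collinearity: (X − Y) must be parallel to (Z − Y) = (-30, 70).
Cross-multiplying the components: (t − 29)·(70) = (21)·(-30).
Solving gives t = 20.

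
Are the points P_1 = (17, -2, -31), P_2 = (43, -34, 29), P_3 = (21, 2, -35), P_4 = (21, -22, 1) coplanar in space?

With P_1 as base: P_1P_2 = (26, -32, 60), P_1P_3 = (4, 4, -4), P_1P_4 = (4, -20, 32).
P_1P_3 × P_1P_4 = (48, -144, -96).
P_1P_2 · (P_1P_3 × P_1P_4) = 96.
Since 96 ≠ 0, the four points are not coplanar.

No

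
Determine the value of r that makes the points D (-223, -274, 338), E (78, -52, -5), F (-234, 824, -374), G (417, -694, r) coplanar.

The points are coplanar iff DE · (DF × DG) = 0.
Expanding, this is linear in r: (332940)r + (-64257420) = 0.
So r = 193.

193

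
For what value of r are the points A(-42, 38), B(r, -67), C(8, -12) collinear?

63

Collinearity: (B − A) must be parallel to (C − A) = (50, -50).
Cross-multiplying the components: (r − (-42))·(-50) = (-105)·(50).
Solving gives r = 63.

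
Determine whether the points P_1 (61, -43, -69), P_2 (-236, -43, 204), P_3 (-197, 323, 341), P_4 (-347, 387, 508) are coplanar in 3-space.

No

With P_1 as base: P_1P_2 = (-297, 0, 273), P_1P_3 = (-258, 366, 410), P_1P_4 = (-408, 430, 577).
P_1P_3 × P_1P_4 = (34882, -18414, 38388).
P_1P_2 · (P_1P_3 × P_1P_4) = 119970.
Since 119970 ≠ 0, the four points are not coplanar.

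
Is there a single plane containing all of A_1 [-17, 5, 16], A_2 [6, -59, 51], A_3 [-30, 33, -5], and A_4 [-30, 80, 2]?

Yes

A normal to the plane through A_1, A_2, A_3 is n = A_1A_2 × A_1A_3 = (364, 28, -188).
The plane has equation n·P = -9056. For A_4: n·A_4 = -9056.
Equal, so A_4 lies in the plane and all four are coplanar.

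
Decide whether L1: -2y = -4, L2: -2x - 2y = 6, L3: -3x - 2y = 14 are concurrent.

No

The three lines meet at one point iff the augmented coefficient matrix [aᵢ bᵢ cᵢ] has rank < 3, i.e. its determinant vanishes.
Here the determinant is -12.
Nonzero, so no common point exists.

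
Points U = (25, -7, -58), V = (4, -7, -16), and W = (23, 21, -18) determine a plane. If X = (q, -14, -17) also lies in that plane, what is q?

The plane through U, V, W has equation −1176x + 756y − 588z = -588.
Substituting X: (-1176)q + (-588) = -588, so q = 0.

0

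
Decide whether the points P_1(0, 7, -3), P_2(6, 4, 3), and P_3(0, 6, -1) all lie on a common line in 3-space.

No

P_1P_2 = (6, -3, 6), P_1P_3 = (0, -1, 2).
Comparing components 3 and 1: (6)(0) − (6)(2) = -12 ≠ 0, so P_1P_2 and P_1P_3 are not parallel and the points are not collinear.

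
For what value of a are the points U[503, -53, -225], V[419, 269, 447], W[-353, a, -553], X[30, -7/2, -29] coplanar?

-299

Normal to plane UVX: n = (29848, -301392, 148148); plane equation n·P = -2345980.
Requiring n·W = -2345980: (-301392)a + (-92462188) = -2345980.
So a = -299.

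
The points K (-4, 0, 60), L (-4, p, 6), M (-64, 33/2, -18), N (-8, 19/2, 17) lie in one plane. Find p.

Coplanarity ⇔ det[KL; KM; KN] = 0.
Expanding, this is linear in p: (-2268)p + (27216) = 0.
So p = 12.

12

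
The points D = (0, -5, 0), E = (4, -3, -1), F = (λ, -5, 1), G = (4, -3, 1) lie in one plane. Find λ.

0

Normal to plane DEG: n = (4, -8, 0); plane equation n·P = 40.
Requiring n·F = 40: (4)λ + (40) = 40.
So λ = 0.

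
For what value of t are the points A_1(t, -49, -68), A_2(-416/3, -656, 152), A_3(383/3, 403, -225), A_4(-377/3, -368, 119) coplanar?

The points are coplanar iff A_1A_2 · (A_1A_3 × A_1A_4) = 0.
Expanding, this is linear in t: (-73629)t + (1276236) = 0.
So t = 52/3.

52/3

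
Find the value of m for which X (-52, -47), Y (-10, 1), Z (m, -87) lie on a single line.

-87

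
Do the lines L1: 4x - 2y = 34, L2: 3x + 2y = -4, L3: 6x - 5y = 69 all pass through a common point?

Lines aᵢx + bᵢy = cᵢ with pairwise distinct directions are concurrent exactly when det[aᵢ bᵢ cᵢ] = 0.
Here the determinant is 16.
Nonzero, so no common point exists.

No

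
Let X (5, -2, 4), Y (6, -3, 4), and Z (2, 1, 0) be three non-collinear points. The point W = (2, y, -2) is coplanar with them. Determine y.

1

Coplanarity requires XY · (XZ × XW) = 0.
XY = (1, -1, 0), XZ = (-3, 3, -4); the triple product is linear in y with coefficient 4 and constant term -4.
Setting it to zero: y = 1.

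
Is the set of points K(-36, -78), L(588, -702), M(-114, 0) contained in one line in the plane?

KL = (624, -624), KM = (-78, 78).
Checking proportionality: KM = -1/8·KL, so the vectors are parallel and the points are collinear.

Yes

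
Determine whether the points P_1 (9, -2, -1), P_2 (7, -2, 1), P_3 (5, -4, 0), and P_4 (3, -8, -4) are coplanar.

Yes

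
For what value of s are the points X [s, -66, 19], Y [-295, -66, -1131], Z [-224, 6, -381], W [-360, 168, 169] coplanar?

4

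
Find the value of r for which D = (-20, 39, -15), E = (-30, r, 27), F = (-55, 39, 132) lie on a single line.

Direction DF = (-35, 0, 147). From the x-coordinate of E, the parameter along the line is τ = (-30 − (-20))/(-35) = 2/7.
Then r = 39 + 2/7·(0) = 39.

39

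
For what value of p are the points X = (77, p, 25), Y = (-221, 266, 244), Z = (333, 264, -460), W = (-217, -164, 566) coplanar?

55

Coplanarity ⇔ det[XY; XZ; XW] = 0.
Expanding, this is linear in p: (181204)p + (-9966220) = 0.
So p = 55.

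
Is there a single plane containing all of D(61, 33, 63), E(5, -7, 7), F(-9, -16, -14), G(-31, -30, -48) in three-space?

The four points are coplanar iff the 3×3 determinant with rows DE, DF, DG is zero.
Rows: (-56, -40, -56), (-70, -49, -77), (-92, -63, -111).
Expanding along the first row: (-56)(588) − (-40)(686) + (-56)(-98) = 0.
Zero determinant ⇒ coplanar.

Yes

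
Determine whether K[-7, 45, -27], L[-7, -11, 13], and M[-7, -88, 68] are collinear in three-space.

Yes

KL = (0, -56, 40), KM = (0, -133, 95).
KL × KM = (0, 0, 0).
The cross product vanishes, so the three points are collinear.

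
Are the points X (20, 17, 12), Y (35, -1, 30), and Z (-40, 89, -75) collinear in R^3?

No

XY = (15, -18, 18), XZ = (-60, 72, -87).
Comparing components 2 and 3: (-18)(-87) − (18)(72) = 270 ≠ 0, so XY and XZ are not parallel and the points are not collinear.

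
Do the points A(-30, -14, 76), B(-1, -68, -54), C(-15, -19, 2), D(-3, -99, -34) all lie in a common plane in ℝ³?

No

A normal to the plane through A, B, C is n = AB × AC = (3346, 196, 665).
The plane has equation n·P = -52584. For D: n·D = -52052.
-52052 ≠ -52584, so D is off the plane.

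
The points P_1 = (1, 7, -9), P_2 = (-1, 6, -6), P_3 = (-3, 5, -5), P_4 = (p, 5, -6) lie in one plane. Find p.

-3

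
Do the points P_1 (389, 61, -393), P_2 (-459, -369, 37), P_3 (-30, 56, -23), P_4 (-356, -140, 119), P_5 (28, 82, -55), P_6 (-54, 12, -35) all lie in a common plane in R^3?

Yes

The plane through P_1, P_2, P_3 has normal n = P_1P_2 × P_1P_3 = (-156950, 133590, -175930) and equation n·P = 16235930.
Checking the remaining points: n·P_4 = 16235930, n·P_5 = 16235930, n·P_6 = 16235930.
All equal 16235930, so all 6 points lie in one plane.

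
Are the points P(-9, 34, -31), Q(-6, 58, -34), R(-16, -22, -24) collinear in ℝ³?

PQ = (3, 24, -3), PR = (-7, -56, 7).
PQ × PR = (0, 0, 0).
The cross product vanishes, so the three points are collinear.

Yes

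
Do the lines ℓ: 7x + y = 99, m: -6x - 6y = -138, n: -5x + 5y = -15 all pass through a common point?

No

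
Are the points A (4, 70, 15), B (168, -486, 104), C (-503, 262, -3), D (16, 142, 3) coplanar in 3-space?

No

With A as base: AB = (164, -556, 89), AC = (-507, 192, -18), AD = (12, 72, -12).
AC × AD = (-1008, -6300, -38808).
AB · (AC × AD) = -116424.
Since -116424 ≠ 0, the four points are not coplanar.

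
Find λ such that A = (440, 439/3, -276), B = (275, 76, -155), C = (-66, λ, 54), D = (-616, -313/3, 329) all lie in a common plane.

-21

Coplanarity ⇔ det[AB; AC; AD] = 0.
Expanding, this is linear in λ: (27951)λ + (586971) = 0.
So λ = -21.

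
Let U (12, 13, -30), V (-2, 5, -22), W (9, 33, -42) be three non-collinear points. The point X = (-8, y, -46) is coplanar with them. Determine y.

A normal to the plane is n = UV × UW = (-64, -192, -304).
X lies in the plane iff n · UX = 0.
This gives (-192)y + (8640) = 0, so y = 45.

45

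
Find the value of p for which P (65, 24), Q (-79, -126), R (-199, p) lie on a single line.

-251

The three points are collinear iff det[PQ; PR] = 0.
This determinant is linear in p: (-144)p + (-36144) = 0, so p = -251.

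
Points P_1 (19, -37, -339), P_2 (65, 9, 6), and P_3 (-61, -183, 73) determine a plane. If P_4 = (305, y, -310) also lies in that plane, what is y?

387

A normal to the plane is n = P_1P_2 × P_1P_3 = (69322, -46552, -3036).
P_4 lies in the plane iff n · P_1P_4 = 0.
This gives (-46552)y + (18015624) = 0, so y = 387.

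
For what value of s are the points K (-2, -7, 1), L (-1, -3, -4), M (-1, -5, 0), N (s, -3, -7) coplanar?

-2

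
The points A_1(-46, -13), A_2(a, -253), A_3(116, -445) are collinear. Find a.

44

The three points are collinear iff det[A_1A_2; A_1A_3] = 0.
This determinant is linear in a: (-432)a + (19008) = 0, so a = 44.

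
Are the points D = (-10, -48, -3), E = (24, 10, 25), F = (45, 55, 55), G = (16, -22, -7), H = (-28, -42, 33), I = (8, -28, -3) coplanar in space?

Yes

The plane through D, E, F has normal n = DE × DF = (480, -432, 312) and equation n·P = 15000.
Checking the remaining points: n·G = 15000, n·H = 15000, n·I = 15000.
All equal 15000, so all 6 points lie in one plane.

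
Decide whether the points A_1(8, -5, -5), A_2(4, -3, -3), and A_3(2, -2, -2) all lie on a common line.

Yes

A_1A_2 = (-4, 2, 2), A_1A_3 = (-6, 3, 3).
Each component of A_1A_3 is 3/2 times the corresponding component of A_1A_2, so A_1A_3 = 3/2·A_1A_2 and the points are collinear.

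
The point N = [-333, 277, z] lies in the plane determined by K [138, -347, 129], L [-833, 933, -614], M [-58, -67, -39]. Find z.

Coplanarity requires KL · (KM × KN) = 0.
KL = (-971, 1280, -743), KM = (-196, 280, -168); the triple product is linear in z with coefficient -21000 and constant term -4914000.
Setting it to zero: z = -234.

-234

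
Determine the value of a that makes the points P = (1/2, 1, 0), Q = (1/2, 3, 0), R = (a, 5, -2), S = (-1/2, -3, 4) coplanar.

1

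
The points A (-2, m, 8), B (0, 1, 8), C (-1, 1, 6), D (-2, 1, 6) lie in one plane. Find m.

1

The points are coplanar iff AB · (AC × AD) = 0.
Expanding, this is linear in m: (-2)m + (2) = 0.
So m = 1.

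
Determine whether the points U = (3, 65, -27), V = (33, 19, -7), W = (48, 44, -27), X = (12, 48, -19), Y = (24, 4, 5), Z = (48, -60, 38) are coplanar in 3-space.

Yes

The plane through U, V, W has normal n = UV × UW = (420, 900, 1440) and equation n·P = 20880.
Checking the remaining points: n·X = 20880, n·Y = 20880, n·Z = 20880.
All equal 20880, so all 6 points lie in one plane.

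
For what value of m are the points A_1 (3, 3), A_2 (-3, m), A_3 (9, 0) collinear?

6

The three points are collinear iff det[A_1A_2; A_1A_3] = 0.
This determinant is linear in m: (-6)m + (36) = 0, so m = 6.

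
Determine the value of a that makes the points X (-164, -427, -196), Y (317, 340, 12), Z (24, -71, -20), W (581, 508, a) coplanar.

-300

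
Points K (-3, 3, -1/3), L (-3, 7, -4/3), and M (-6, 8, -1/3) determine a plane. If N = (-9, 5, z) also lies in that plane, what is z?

5/3

A normal to the plane is n = KL × KM = (5, 3, 12).
N lies in the plane iff n · KN = 0.
This gives (12)z + (-20) = 0, so z = 5/3.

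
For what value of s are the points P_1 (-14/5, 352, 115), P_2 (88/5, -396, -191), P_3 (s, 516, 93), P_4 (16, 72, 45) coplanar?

-148/5

Normal to plane P_1P_2P_4: n = (-33320, -21624/5, 41752/5); plane equation n·P = -2343688/5.
Requiring n·P_3 = -2343688/5: (-33320)s + (-7275048/5) = -2343688/5.
So s = -148/5.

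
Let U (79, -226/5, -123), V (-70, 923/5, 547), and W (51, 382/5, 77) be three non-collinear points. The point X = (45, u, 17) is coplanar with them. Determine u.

-32/5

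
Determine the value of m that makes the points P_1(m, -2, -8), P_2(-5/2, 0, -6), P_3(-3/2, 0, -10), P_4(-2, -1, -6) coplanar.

-1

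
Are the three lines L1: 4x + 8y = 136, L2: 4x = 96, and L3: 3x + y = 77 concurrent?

Yes

Intersecting L1 and L2: solving the 2×2 system gives (x, y) = (24, 5).
Substitute into L3: (3)(24) + (1)(5) = 77.
This equals 77, so (24, 5) lies on all three lines and they are concurrent.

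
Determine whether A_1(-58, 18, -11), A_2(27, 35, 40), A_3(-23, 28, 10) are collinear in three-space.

A_1A_2 = (85, 17, 51), A_1A_3 = (35, 10, 21).
Comparing components 2 and 3: (17)(21) − (51)(10) = -153 ≠ 0, so A_1A_2 and A_1A_3 are not parallel and the points are not collinear.

No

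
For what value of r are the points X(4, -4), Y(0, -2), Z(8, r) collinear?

-6

Collinearity: (Z − X) must be parallel to (Y − X) = (-4, 2).
Cross-multiplying the components: (r − (-4))·(-4) = (4)·(2).
Solving gives r = -6.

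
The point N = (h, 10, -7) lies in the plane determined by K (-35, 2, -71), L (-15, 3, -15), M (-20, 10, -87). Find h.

5

Coplanarity requires KL · (KM × KN) = 0.
KL = (20, 1, 56), KM = (15, 8, -16); the triple product is linear in h with coefficient -464 and constant term 2320.
Setting it to zero: h = 5.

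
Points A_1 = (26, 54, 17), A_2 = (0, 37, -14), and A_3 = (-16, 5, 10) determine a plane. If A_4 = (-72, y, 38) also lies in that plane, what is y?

-79

Coplanarity requires A_1A_2 · (A_1A_3 × A_1A_4) = 0.
A_1A_2 = (-26, -17, -31), A_1A_3 = (-42, -49, -7); the triple product is linear in y with coefficient 1120 and constant term 88480.
Setting it to zero: y = -79.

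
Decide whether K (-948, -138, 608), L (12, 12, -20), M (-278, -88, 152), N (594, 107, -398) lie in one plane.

No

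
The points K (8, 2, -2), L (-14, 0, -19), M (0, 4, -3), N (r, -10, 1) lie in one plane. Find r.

Normal to plane KLM: n = (36, 114, -60); plane equation n·P = 636.
Requiring n·N = 636: (36)r + (-1200) = 636.
So r = 51.

51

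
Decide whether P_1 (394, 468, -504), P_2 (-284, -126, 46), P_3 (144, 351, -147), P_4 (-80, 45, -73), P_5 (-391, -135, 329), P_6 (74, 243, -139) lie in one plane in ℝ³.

No

The plane through P_1, P_2, P_3 has normal n = P_1P_2 × P_1P_3 = (-147708, 104546, -69174) and equation n·P = 25594272.
Checking the remaining points: n·P_4 = 21570912, n·P_5 = 20881872, n·P_6 = 24089472.
Since n·P_4 = 21570912 ≠ 25594272, P_4 is off the plane and the points are not all coplanar.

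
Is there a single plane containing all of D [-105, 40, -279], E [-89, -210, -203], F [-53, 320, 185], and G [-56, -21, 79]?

No

A normal to the plane through D, E, F is n = DE × DF = (-137280, -3472, 17480).
The plane has equation n·P = 9398600. For G: n·G = 9141512.
9141512 ≠ 9398600, so G is off the plane.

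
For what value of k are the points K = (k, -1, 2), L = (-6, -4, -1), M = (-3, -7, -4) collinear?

Collinearity requires KL × KM = 0; each component is linear in k.
The y-component gives (-3)k + (-27) = 0, so k = -9.
The remaining components then also vanish.

-9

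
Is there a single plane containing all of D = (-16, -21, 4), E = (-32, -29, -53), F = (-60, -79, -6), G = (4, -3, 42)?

No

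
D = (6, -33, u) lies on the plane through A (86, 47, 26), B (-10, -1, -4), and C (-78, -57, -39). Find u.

-24

Coplanarity requires AB · (AC × AD) = 0.
AB = (-96, -48, -30), AC = (-164, -104, -65); the triple product is linear in u with coefficient 2112 and constant term 50688.
Setting it to zero: u = -24.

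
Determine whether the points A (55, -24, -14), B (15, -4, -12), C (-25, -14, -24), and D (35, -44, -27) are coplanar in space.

With A as base: AB = (-40, 20, 2), AC = (-80, 10, -10), AD = (-20, -20, -13).
AC × AD = (-330, -840, 1800).
AB · (AC × AD) = 0.
The scalar triple product vanishes, so the four points are coplanar.

Yes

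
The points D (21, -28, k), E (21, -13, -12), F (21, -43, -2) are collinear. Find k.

Direction EF = (0, -30, 10). From the y-coordinate of D, the parameter along the line is τ = (-28 − (-13))/(-30) = 1/2.
Then k = (-12) + 1/2·(10) = -7.

-7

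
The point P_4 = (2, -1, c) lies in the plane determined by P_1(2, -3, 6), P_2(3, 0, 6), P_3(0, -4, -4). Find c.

Coplanarity requires P_1P_2 · (P_1P_3 × P_1P_4) = 0.
P_1P_2 = (1, 3, 0), P_1P_3 = (-2, -1, -10); the triple product is linear in c with coefficient 5 and constant term -10.
Setting it to zero: c = 2.

2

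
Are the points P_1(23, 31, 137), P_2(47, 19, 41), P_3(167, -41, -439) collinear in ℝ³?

Yes

P_1P_2 = (24, -12, -96), P_1P_3 = (144, -72, -576).
P_1P_2 × P_1P_3 = (0, 0, 0).
The cross product vanishes, so the three points are collinear.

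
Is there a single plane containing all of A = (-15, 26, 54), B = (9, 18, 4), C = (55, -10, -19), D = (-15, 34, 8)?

The four points are coplanar iff the 3×3 determinant with rows AB, AC, AD is zero.
Rows: (24, -8, -50), (70, -36, -73), (0, 8, -46).
Expanding along the first row: (24)(2240) − (-8)(-3220) + (-50)(560) = 0.
Zero determinant ⇒ coplanar.

Yes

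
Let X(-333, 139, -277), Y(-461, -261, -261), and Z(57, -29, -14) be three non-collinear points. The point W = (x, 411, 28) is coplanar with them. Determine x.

301

Coplanarity requires XY · (XZ × XW) = 0.
XY = (-128, -400, 16), XZ = (390, -168, 263); the triple product is linear in x with coefficient -102512 and constant term 30856112.
Setting it to zero: x = 301.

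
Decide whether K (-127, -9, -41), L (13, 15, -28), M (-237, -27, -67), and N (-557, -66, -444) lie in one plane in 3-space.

No

A normal to the plane through K, L, M is n = KL × KM = (-390, 2210, 120).
The plane has equation n·P = 24720. For N: n·N = 18090.
18090 ≠ 24720, so N is off the plane.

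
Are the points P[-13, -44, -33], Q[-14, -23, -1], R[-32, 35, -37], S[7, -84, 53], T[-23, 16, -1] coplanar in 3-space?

The plane through P, Q, R has normal n = PQ × PR = (-2612, -612, 320) and equation n·X = 50324.
Checking the remaining points: n·S = 50084, n·T = 49964.
Since n·S = 50084 ≠ 50324, S is off the plane and the points are not all coplanar.

No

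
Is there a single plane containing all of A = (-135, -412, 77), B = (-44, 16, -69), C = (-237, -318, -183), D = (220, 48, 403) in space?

No

The four points are coplanar iff the 3×3 determinant with rows AB, AC, AD is zero.
Rows: (91, 428, -146), (-102, 94, -260), (355, 460, 326).
Expanding along the first row: (91)(150244) − (428)(59048) + (-146)(-80290) = 122000.
Nonzero ⇒ not coplanar.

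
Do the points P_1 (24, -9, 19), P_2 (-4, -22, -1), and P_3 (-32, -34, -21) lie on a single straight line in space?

No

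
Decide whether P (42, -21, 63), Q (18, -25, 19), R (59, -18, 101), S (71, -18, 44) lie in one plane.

No

The four points are coplanar iff the 3×3 determinant with rows PQ, PR, PS is zero.
Rows: (-24, -4, -44), (17, 3, 38), (29, 3, -19).
Expanding along the first row: (-24)(-171) − (-4)(-1425) + (-44)(-36) = -12.
Nonzero ⇒ not coplanar.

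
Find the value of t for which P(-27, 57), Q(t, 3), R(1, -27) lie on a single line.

-9

Collinearity: (Q − P) must be parallel to (R − P) = (28, -84).
Cross-multiplying the components: (t − (-27))·(-84) = (-54)·(28).
Solving gives t = -9.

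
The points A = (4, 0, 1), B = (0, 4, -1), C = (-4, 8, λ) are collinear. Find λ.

-3

Collinearity requires AB × AC = 0; each component is linear in λ.
The x-component gives (4)λ + (12) = 0, so λ = -3.
The remaining components then also vanish.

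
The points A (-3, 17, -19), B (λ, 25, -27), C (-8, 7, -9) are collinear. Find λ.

1

Direction AC = (-5, -10, 10). From the y-coordinate of B, the parameter along the line is τ = (25 − 17)/(-10) = -4/5.
Then λ = (-3) + (-4/5)·(-5) = 1.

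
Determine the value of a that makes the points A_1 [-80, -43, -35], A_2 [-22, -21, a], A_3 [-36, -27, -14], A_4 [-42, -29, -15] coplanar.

Normal to plane A_1A_3A_4: n = (26, -82, 8); plane equation n·P = 1166.
Requiring n·A_2 = 1166: (8)a + (1150) = 1166.
So a = 2.

2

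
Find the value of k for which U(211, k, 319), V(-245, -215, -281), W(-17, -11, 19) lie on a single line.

193

Direction VW = (228, 204, 300). From the x-coordinate of U, the parameter along the line is τ = (211 − (-245))/228 = 2.
Then k = (-215) + 2·(204) = 193.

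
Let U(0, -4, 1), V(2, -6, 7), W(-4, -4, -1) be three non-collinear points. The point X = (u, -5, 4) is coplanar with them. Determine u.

1

The plane through U, V, W has equation 4x − 20y − 8z = 72.
Substituting X: (4)u + (68) = 72, so u = 1.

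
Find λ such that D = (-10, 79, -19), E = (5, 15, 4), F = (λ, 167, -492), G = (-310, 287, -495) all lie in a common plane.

-307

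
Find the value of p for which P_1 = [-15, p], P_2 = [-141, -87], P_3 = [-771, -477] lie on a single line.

-9

The three points are collinear iff det[P_1P_2; P_1P_3] = 0.
This determinant is linear in p: (-630)p + (-5670) = 0, so p = -9.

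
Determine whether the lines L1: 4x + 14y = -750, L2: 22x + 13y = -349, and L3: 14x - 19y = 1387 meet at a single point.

The three lines meet at one point iff the augmented coefficient matrix [aᵢ bᵢ cᵢ] has rank < 3, i.e. its determinant vanishes.
Here the determinant is 0.
It vanishes, so the lines are concurrent at (19, -59).

Yes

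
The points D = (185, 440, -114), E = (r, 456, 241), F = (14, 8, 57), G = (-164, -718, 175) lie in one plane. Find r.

Normal to plane DFG: n = (73170, -10260, 47250); plane equation n·P = 3635550.
Requiring n·E = 3635550: (73170)r + (6708690) = 3635550.
So r = -42.

-42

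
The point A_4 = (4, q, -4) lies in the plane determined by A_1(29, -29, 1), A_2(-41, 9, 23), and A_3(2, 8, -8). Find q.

A normal to the plane is n = A_1A_2 × A_1A_3 = (-1156, -1224, -1564).
A_4 lies in the plane iff n · A_1A_4 = 0.
This gives (-1224)q + (1224) = 0, so q = 1.

1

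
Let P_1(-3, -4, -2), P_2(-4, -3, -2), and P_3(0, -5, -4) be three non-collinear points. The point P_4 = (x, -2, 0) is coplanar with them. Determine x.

-7

The plane through P_1, P_2, P_3 has equation −2x − 2y − 2z = 18.
Substituting P_4: (-2)x + (4) = 18, so x = -7.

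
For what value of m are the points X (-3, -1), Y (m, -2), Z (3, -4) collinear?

-1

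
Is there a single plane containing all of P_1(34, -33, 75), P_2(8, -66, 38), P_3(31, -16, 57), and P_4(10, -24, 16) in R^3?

No

The four points are coplanar iff the 3×3 determinant with rows P_1P_2, P_1P_3, P_1P_4 is zero.
Rows: (-26, -33, -37), (-3, 17, -18), (-24, 9, -59).
Expanding along the first row: (-26)(-841) − (-33)(-255) + (-37)(381) = -646.
Nonzero ⇒ not coplanar.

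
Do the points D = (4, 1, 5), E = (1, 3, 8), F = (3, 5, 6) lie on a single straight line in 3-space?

DE = (-3, 2, 3), DF = (-1, 4, 1).
DE × DF = (-10, 0, -10).
The cross product is nonzero, so the points do not lie on one line.

No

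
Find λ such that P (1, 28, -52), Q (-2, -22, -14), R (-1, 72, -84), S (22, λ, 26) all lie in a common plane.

-86

The points are coplanar iff PQ · (PR × PS) = 0.
Expanding, this is linear in λ: (-172)λ + (-14792) = 0.
So λ = -86.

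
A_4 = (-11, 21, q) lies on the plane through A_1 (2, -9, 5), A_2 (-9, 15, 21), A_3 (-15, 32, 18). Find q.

19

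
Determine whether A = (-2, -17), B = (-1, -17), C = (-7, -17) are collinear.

AB = (1, 0), AC = (-5, 0).
Checking proportionality: AC = -5·AB, so the vectors are parallel and the points are collinear.

Yes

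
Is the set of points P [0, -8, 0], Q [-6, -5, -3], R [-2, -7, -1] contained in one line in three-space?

PQ = (-6, 3, -3), PR = (-2, 1, -1).
Each component of PR is 1/3 times the corresponding component of PQ, so PR = 1/3·PQ and the points are collinear.

Yes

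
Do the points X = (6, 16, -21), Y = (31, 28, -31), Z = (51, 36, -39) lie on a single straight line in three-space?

No

XY = (25, 12, -10), XZ = (45, 20, -18).
Comparing components 2 and 3: (12)(-18) − (-10)(20) = -16 ≠ 0, so XY and XZ are not parallel and the points are not collinear.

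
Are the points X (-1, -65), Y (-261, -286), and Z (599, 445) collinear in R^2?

Yes

XY = (-260, -221), XZ = (600, 510).
det[XY; XZ] = (-260)(510) − (-221)(600) = 0.
The determinant is zero, so the points are collinear.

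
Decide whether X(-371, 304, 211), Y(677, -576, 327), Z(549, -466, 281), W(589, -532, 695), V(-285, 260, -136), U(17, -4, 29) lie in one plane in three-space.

The plane through X, Y, Z has normal n = XY × XZ = (27720, 33360, 2640) and equation n·P = 414360.
Checking the remaining points: n·W = 414360, n·V = 414360, n·U = 414360.
All equal 414360, so all 6 points lie in one plane.

Yes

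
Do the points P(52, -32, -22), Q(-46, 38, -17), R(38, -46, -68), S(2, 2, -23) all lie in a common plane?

A normal to the plane through P, Q, R is n = PQ × PR = (-3150, -4578, 2352).
The plane has equation n·X = -69048. For S: n·S = -69552.
-69552 ≠ -69048, so S is off the plane.

No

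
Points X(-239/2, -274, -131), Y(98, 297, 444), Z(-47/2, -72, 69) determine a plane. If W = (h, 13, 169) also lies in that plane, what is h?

-143/2

A normal to the plane is n = XY × XZ = (-1950, 11700, -10881).
W lies in the plane iff n · XW = 0.
This gives (-1950)h + (-139425) = 0, so h = -143/2.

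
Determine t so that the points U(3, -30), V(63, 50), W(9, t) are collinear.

-22

Collinearity: (W − U) must be parallel to (V − U) = (60, 80).
Cross-multiplying the components: (t − (-30))·(60) = (6)·(80).
Solving gives t = -22.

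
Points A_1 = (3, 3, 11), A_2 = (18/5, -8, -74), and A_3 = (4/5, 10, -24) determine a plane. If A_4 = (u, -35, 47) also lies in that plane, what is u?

59/5

Coplanarity requires A_1A_2 · (A_1A_3 × A_1A_4) = 0.
A_1A_2 = (3/5, -11, -85), A_1A_3 = (-11/5, 7, -35); the triple product is linear in u with coefficient 980 and constant term -11564.
Setting it to zero: u = 59/5.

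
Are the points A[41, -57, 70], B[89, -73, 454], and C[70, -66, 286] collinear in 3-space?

AB = (48, -16, 384), AC = (29, -9, 216).
Comparing components 3 and 1: (384)(29) − (48)(216) = 768 ≠ 0, so AB and AC are not parallel and the points are not collinear.

No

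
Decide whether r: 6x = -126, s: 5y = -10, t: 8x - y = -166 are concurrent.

Yes

Intersecting r and s: solving the 2×2 system gives (x, y) = (-21, -2).
Substitute into t: (8)(-21) + (-1)(-2) = -166.
This equals -166, so (-21, -2) lies on all three lines and they are concurrent.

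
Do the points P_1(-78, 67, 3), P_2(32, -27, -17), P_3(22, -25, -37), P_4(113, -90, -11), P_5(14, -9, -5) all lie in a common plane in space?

The plane through P_1, P_2, P_3 has normal n = P_1P_2 × P_1P_3 = (1920, 2400, -720) and equation n·P = 8880.
Checking the remaining points: n·P_4 = 8880, n·P_5 = 8880.
All equal 8880, so all 5 points lie in one plane.

Yes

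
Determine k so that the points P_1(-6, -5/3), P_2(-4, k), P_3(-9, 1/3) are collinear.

The three points are collinear iff det[P_1P_2; P_1P_3] = 0.
This determinant is linear in k: (3)k + (9) = 0, so k = -3.

-3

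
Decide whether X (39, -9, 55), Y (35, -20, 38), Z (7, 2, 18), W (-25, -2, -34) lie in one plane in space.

Yes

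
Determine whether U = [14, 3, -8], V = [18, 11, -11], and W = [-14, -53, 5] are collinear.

UV = (4, 8, -3), UW = (-28, -56, 13).
Comparing components 2 and 3: (8)(13) − (-3)(-56) = -64 ≠ 0, so UV and UW are not parallel and the points are not collinear.

No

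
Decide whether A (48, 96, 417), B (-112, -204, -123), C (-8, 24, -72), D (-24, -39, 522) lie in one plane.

No

A normal to the plane through A, B, C is n = AB × AC = (107820, -48000, -5280).
The plane has equation n·P = -1634400. For D: n·D = -3471840.
-3471840 ≠ -1634400, so D is off the plane.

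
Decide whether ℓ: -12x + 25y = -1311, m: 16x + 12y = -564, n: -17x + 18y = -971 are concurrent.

No

Intersecting ℓ and m: solving the 2×2 system gives (x, y) = (3, -51).
Substitute into n: (-17)(3) + (18)(-51) = -969.
But n requires -971 ≠ -969, so the three lines have no common point.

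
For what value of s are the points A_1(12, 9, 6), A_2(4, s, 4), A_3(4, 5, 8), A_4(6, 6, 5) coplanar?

Normal to plane A_1A_3A_4: n = (10, -20, 0); plane equation n·P = -60.
Requiring n·A_2 = -60: (-20)s + (40) = -60.
So s = 5.

5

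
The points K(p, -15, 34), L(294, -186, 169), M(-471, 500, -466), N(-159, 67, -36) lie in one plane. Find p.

-33

Coplanarity ⇔ det[KL; KM; KN] = 0.
Expanding, this is linear in p: (-20025)p + (-660825) = 0.
So p = -33.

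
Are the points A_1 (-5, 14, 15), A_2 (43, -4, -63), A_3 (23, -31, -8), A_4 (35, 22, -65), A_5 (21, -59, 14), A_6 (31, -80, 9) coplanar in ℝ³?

The plane through A_1, A_2, A_3 has normal n = A_1A_2 × A_1A_3 = (-3096, -1080, -1656) and equation n·P = -24480.
Checking the remaining points: n·A_4 = -24480, n·A_5 = -24480, n·A_6 = -24480.
All equal -24480, so all 6 points lie in one plane.

Yes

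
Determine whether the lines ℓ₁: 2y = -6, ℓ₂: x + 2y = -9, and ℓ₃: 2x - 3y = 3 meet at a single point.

Lines aᵢx + bᵢy = cᵢ with pairwise distinct directions are concurrent exactly when det[aᵢ bᵢ cᵢ] = 0.
Here the determinant is 0.
It vanishes, so the lines are concurrent at (-3, -3).

Yes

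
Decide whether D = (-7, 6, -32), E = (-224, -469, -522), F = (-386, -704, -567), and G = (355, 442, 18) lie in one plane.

No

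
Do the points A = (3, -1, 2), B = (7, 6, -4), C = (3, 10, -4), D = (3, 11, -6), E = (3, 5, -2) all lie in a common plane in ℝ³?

The plane through A, B, C has normal n = AB × AC = (24, 24, 44) and equation n·P = 136.
Checking the remaining points: n·D = 72, n·E = 104.
Since n·D = 72 ≠ 136, D is off the plane and the points are not all coplanar.

No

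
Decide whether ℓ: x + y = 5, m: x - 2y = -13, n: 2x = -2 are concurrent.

Yes

Intersecting ℓ and m: solving the 2×2 system gives (x, y) = (-1, 6).
Substitute into n: (2)(-1) + (0)(6) = -2.
This equals -2, so (-1, 6) lies on all three lines and they are concurrent.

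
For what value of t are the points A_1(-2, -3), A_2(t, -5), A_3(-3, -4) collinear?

-4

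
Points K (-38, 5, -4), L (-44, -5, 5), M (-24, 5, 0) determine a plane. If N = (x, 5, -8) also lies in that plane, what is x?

The plane through K, L, M has equation −40x + 150y + 140z = 1710.
Substituting N: (-40)x + (-370) = 1710, so x = -52.

-52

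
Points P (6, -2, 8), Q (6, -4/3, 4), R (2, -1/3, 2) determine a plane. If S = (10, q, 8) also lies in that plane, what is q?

-8/3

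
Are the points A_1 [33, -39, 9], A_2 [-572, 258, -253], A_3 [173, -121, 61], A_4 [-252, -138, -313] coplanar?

No

The four points are coplanar iff the 3×3 determinant with rows A_1A_2, A_1A_3, A_1A_4 is zero.
Rows: (-605, 297, -262), (140, -82, 52), (-285, -99, -322).
Expanding along the first row: (-605)(31552) − (297)(-30260) + (-262)(-37230) = -347480.
Nonzero ⇒ not coplanar.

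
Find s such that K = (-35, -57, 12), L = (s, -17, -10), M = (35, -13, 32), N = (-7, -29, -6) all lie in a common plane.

7

Coplanarity ⇔ det[KL; KM; KN] = 0.
Expanding, this is linear in s: (-1352)s + (9464) = 0.
So s = 7.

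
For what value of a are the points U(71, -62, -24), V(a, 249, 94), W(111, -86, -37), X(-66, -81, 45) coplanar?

-340

Normal to plane UWX: n = (-1903, -979, -4048); plane equation n·P = 22737.
Requiring n·V = 22737: (-1903)a + (-624283) = 22737.
So a = -340.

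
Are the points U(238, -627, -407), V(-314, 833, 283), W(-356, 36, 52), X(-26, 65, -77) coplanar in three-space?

No

The four points are coplanar iff the 3×3 determinant with rows UV, UW, UX is zero.
Rows: (-552, 1460, 690), (-594, 663, 459), (-264, 692, 330).
Expanding along the first row: (-552)(-98838) − (1460)(-74844) + (690)(-236016) = 979776.
Nonzero ⇒ not coplanar.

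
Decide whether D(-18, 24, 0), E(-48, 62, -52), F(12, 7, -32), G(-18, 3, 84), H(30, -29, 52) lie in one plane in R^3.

The plane through D, E, F has normal n = DE × DF = (-2100, -2520, -630) and equation n·P = -22680.
Checking the remaining points: n·G = -22680, n·H = -22680.
All equal -22680, so all 5 points lie in one plane.

Yes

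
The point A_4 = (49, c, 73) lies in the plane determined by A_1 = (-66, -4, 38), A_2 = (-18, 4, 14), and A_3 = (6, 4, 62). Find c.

The plane through A_1, A_2, A_3 has equation 384x − 2880y − 192z = -21120.
Substituting A_4: (-2880)c + (4800) = -21120, so c = 9.

9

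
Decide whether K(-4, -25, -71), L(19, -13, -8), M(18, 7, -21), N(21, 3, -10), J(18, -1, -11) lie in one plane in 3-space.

The plane through K, L, M has normal n = KL × KM = (-1416, 236, 472) and equation n·P = -33748.
Checking the remaining points: n·N = -33748, n·J = -30916.
Since n·J = -30916 ≠ -33748, J is off the plane and the points are not all coplanar.

No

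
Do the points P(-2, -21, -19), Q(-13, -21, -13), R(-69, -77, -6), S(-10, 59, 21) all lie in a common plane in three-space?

A normal to the plane through P, Q, R is n = PQ × PR = (336, -259, 616).
The plane has equation n·X = -6937. For S: n·S = -5705.
-5705 ≠ -6937, so S is off the plane.

No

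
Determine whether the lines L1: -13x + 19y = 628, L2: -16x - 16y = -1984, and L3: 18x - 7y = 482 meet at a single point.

Yes

Intersecting L1 and L2: solving the 2×2 system gives (x, y) = (54, 70).
Substitute into L3: (18)(54) + (-7)(70) = 482.
This equals 482, so (54, 70) lies on all three lines and they are concurrent.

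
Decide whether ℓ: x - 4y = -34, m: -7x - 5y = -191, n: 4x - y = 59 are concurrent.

Yes

Intersecting ℓ and m: solving the 2×2 system gives (x, y) = (18, 13).
Substitute into n: (4)(18) + (-1)(13) = 59.
This equals 59, so (18, 13) lies on all three lines and they are concurrent.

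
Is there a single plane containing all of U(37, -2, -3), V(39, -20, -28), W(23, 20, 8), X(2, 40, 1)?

A normal to the plane through U, V, W is n = UV × UW = (352, 328, -208).
The plane has equation n·P = 12992. For X: n·X = 13616.
13616 ≠ 12992, so X is off the plane.

No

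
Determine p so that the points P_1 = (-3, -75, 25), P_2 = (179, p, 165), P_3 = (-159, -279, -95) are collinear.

Collinearity requires P_1P_2 × P_1P_3 = 0; each component is linear in p.
The x-component gives (-120)p + (19560) = 0, so p = 163.
The remaining components then also vanish.

163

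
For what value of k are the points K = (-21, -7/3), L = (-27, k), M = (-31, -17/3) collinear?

-13/3

Collinearity: (L − K) must be parallel to (M − K) = (-10, -10/3).
Cross-multiplying the components: (k − (-7/3))·(-10) = (-6)·(-10/3).
Solving gives k = -13/3.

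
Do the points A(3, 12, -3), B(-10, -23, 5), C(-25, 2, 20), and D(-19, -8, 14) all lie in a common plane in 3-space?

A normal to the plane through A, B, C is n = AB × AC = (-725, 75, -850).
The plane has equation n·P = 1275. For D: n·D = 1275.
Equal, so D lies in the plane and all four are coplanar.

Yes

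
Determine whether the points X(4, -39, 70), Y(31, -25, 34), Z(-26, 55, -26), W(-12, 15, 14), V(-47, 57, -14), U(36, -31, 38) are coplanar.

Yes

The plane through X, Y, Z has normal n = XY × XZ = (2040, 3672, 2958) and equation n·P = 72012.
Checking the remaining points: n·W = 72012, n·V = 72012, n·U = 72012.
All equal 72012, so all 6 points lie in one plane.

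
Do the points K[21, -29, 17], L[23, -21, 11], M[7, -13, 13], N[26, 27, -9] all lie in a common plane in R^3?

With K as base: KL = (2, 8, -6), KM = (-14, 16, -4), KN = (5, 56, -26).
KM × KN = (-192, -384, -864).
KL · (KM × KN) = 1728.
Since 1728 ≠ 0, the four points are not coplanar.

No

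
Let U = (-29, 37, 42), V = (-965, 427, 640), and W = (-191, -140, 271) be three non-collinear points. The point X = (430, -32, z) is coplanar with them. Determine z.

-314

A normal to the plane is n = UV × UW = (195156, 117468, 228852).
X lies in the plane iff n · UX = 0.
This gives (228852)z + (71859528) = 0, so z = -314.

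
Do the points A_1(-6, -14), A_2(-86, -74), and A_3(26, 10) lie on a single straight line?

A_1A_2 = (-80, -60), A_1A_3 = (32, 24).
Checking proportionality: A_1A_3 = -2/5·A_1A_2, so the vectors are parallel and the points are collinear.

Yes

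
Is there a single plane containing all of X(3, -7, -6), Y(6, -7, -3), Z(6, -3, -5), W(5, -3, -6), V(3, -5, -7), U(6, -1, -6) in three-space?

Yes

The plane through X, Y, Z has normal n = XY × XZ = (-12, 6, 12) and equation n·P = -150.
Checking the remaining points: n·W = -150, n·V = -150, n·U = -150.
All equal -150, so all 6 points lie in one plane.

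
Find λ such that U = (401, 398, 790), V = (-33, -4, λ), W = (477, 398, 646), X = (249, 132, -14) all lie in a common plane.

-38

Normal to plane UWX: n = (-38304, 82992, -20216); plane equation n·P = 1700272.
Requiring n·V = 1700272: (-20216)λ + (932064) = 1700272.
So λ = -38.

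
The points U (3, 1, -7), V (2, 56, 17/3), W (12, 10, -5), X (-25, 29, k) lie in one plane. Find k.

Coplanarity ⇔ det[UV; UW; UX] = 0.
Expanding, this is linear in k: (-504)k + (-168) = 0.
So k = -1/3.

-1/3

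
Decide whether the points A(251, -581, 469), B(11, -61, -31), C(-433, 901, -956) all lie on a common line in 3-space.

Yes

AB = (-240, 520, -500), AC = (-684, 1482, -1425).
AB × AC = (0, 0, 0).
The cross product vanishes, so the three points are collinear.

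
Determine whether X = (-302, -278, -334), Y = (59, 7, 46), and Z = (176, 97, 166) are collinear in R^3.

No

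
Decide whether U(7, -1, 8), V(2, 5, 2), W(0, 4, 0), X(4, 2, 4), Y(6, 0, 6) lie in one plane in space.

The plane through U, V, W has normal n = UV × UW = (-18, 2, 17) and equation n·P = 8.
Checking the remaining points: n·X = 0, n·Y = -6.
Since n·X = 0 ≠ 8, X is off the plane and the points are not all coplanar.

No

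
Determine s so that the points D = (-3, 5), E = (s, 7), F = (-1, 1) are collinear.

Collinearity: (E − D) must be parallel to (F − D) = (2, -4).
Cross-multiplying the components: (s − (-3))·(-4) = (2)·(2).
Solving gives s = -4.

-4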